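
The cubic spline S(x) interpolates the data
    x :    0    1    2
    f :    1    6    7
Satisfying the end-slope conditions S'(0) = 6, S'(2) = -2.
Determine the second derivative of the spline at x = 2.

-7

Put M_i = S'' at the i-th knot. Here h = (1, 1) and Δ = (5, 1), so the interior equations h_(i-1)·M_(i-1) + 2(h_(i-1)+h_i)·M_i + h_i·M_(i+1) = 6(Δ_i − Δ_(i-1)) read
  1·M_0 + 4·M_1 + 1·M_2 = 6(Δ_1 - Δ_0) = -24
Clamped end conditions give two more equations: 2h_0·M_0 + h_0·M_1 = 6(Δ_0 - S'(0)) = -6 and h_1·M_1 + 2h_1·M_2 = 6(S'(2) - Δ_1) = -18.
Solving the tridiagonal system: M_0 = -1, M_1 = -4, M_2 = -7.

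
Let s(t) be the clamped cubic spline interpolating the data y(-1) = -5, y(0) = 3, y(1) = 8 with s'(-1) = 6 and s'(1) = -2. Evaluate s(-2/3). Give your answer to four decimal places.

-2.6852

Write m_i for s''(x_i). With h_i = 1, 1 and divided differences Δ_i = 8, 5, the continuity of s' gives the tridiagonal system
  1·m_0 + 4·m_1 + 1·m_2 = 6(Δ_1 - Δ_0) = -18
Clamped end conditions give two more equations: 2h_0·m_0 + h_0·m_1 = 6(Δ_0 - s'(-1)) = 12 and h_1·m_1 + 2h_1·m_2 = 6(s'(1) - Δ_1) = -42.
Solving the tridiagonal system: m_0 = 13/2, m_1 = -1, m_2 = -41/2.
On [-1, 0], s(t) = -5 + 6·(t + 1) + 13/4·(t + 1)² - 5/4·(t + 1)³.
With (t + 1) = 1/3: s(-2/3) = -145/54.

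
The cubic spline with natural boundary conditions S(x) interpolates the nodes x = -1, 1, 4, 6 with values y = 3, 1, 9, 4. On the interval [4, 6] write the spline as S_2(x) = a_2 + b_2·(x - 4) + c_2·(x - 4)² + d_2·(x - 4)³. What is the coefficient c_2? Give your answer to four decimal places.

-2.0659

Put M_i = S'' at the i-th knot. Here h = (2, 3, 2) and Δ = (-1, 8/3, -5/2), so the interior equations h_(i-1)·M_(i-1) + 2(h_(i-1)+h_i)·M_i + h_i·M_(i+1) = 6(Δ_i − Δ_(i-1)) read
  2·M_0 + 10·M_1 + 3·M_2 = 6(Δ_1 - Δ_0) = 22
  3·M_1 + 10·M_2 + 2·M_3 = 6(Δ_2 - Δ_1) = -31
Natural end conditions: M_0 = M_3 = 0.
Solving: M_0 = 0, M_1 = 313/91, M_2 = -376/91, M_3 = 0.
On [4, 6], with S_2(x) = a_2 + b_2·(x - 4) + c_2·(x - 4)² + d_2·(x - 4)³: c_2 = M_2/2 = -188/91, d_2 = (M_3 - M_2)/(6h_2) = 94/273, b_2 = Δ_2 - h_2(2M_2 + M_3)/6 = 139/546.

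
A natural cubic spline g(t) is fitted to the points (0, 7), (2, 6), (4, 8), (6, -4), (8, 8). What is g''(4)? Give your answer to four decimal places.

Put m_i = g'' at the i-th knot. Here h = (2, 2, 2, 2) and Δ = (-1/2, 1, -6, 6), so the interior equations h_(i-1)·m_(i-1) + 2(h_(i-1)+h_i)·m_i + h_i·m_(i+1) = 6(Δ_i − Δ_(i-1)) read
  2·m_0 + 8·m_1 + 2·m_2 = 6(Δ_1 - Δ_0) = 9
  2·m_1 + 8·m_2 + 2·m_3 = 6(Δ_2 - Δ_1) = -42
  2·m_2 + 8·m_3 + 2·m_4 = 6(Δ_3 - Δ_2) = 72
Natural end conditions: m_0 = m_4 = 0.
Forward elimination and back-substitution give m_0 = 0, m_1 = 375/112, m_2 = -249/28, m_3 = 1257/112, m_4 = 0.

-8.8929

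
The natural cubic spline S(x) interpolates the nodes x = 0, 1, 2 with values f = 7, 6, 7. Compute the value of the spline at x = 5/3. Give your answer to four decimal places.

6.5185

With σ_i denoting the second derivative at x_i, h_i = 1, 1, and Δ_i = (y_(i+1) − y_i)/h_i = -1, 1:
  1·σ_0 + 4·σ_1 + 1·σ_2 = 6(Δ_1 - Δ_0) = 12
Natural end conditions: σ_0 = σ_2 = 0.
Hence σ_0 = 0, σ_1 = 3, σ_2 = 0.
On [1, 2], S(x) = 6 + 0·(x - 1) + 3/2·(x - 1)² - 1/2·(x - 1)³.
With (x - 1) = 2/3: S(5/3) = 176/27.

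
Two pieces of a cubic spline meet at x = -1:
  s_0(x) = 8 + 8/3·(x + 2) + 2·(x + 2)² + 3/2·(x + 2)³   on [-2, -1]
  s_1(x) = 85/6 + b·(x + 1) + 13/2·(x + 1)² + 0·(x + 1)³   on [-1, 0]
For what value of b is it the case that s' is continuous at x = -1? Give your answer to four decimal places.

11.1667

s_0'(x) = 8/3 + 4·(x + 2) + 9/2·(x + 2)², so s_0'(-1) = 67/6. On the right, s_1'(-1) = b, so b = 67/6.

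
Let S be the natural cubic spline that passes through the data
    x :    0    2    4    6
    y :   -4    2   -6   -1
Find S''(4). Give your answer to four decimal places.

6.6000

With σ_i denoting the second derivative at x_i, h_i = 2, 2, 2, and Δ_i = (y_(i+1) − y_i)/h_i = 3, -4, 5/2:
  2·σ_0 + 8·σ_1 + 2·σ_2 = 6(Δ_1 - Δ_0) = -42
  2·σ_1 + 8·σ_2 + 2·σ_3 = 6(Δ_2 - Δ_1) = 39
Natural end conditions: σ_0 = σ_3 = 0.
Forward elimination and back-substitution give σ_0 = 0, σ_1 = -69/10, σ_2 = 33/5, σ_3 = 0.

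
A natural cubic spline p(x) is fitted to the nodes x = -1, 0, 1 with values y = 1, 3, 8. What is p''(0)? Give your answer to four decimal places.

4.5000

Write M_i for p''(x_i). With h_i = 1, 1 and divided differences Δ_i = 2, 5, the continuity of p' gives the tridiagonal system
  1·M_0 + 4·M_1 + 1·M_2 = 6(Δ_1 - Δ_0) = 18
Natural end conditions: M_0 = M_2 = 0.
Forward elimination and back-substitution give M_0 = 0, M_1 = 9/2, M_2 = 0.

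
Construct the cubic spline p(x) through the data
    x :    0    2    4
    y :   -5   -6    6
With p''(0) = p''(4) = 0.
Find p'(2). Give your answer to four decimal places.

With m_i denoting the second derivative at x_i, h_i = 2, 2, and Δ_i = (y_(i+1) − y_i)/h_i = -1/2, 6:
  2·m_0 + 8·m_1 + 2·m_2 = 6(Δ_1 - Δ_0) = 39
Natural end conditions: m_0 = m_2 = 0.
Solving: m_0 = 0, m_1 = 39/8, m_2 = 0.
On [2, 4], p'(x) = b_1 + 2c_1·(x - 2) + 3d_1·(x - 2)² with b_1 = Δ_1 - h_1(2m_1 + m_2)/6 = 11/4, c_1 = m_1/2 = 39/16, d_1 = (m_2 - m_1)/(6h_1) = -13/32. So p'(2) = 11/4.

2.7500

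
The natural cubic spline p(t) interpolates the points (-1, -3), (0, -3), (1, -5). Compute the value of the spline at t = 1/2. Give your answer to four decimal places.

Put M_i = p'' at the i-th knot. Here h = (1, 1) and Δ = (0, -2), so the interior equations h_(i-1)·M_(i-1) + 2(h_(i-1)+h_i)·M_i + h_i·M_(i+1) = 6(Δ_i − Δ_(i-1)) read
  1·M_0 + 4·M_1 + 1·M_2 = 6(Δ_1 - Δ_0) = -12
Natural end conditions: M_0 = M_2 = 0.
Solving the tridiagonal system: M_0 = 0, M_1 = -3, M_2 = 0.
On [0, 1], p(t) = -3 - 1·t - 3/2·t² + 1/2·t³.
With t = 1/2: p(1/2) = -61/16.

-3.8125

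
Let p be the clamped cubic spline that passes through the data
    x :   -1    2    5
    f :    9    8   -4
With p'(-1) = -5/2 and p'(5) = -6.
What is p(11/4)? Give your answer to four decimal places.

6.4941

Let m_i = p''(x_i). Step sizes h_i = 3, 3; slopes of the chords Δ_i = (y_(i+1) - y_i)/h_i = -1/3, -4.
  3·m_0 + 12·m_1 + 3·m_2 = 6(Δ_1 - Δ_0) = -22
Clamped end conditions give two more equations: 2h_0·m_0 + h_0·m_1 = 6(Δ_0 - p'(-1)) = 13 and h_1·m_1 + 2h_1·m_2 = 6(p'(5) - Δ_1) = -12.
Forward elimination and back-substitution give m_0 = 41/12, m_1 = -5/2, m_2 = -3/4.
On [2, 5], p(x) = 8 - 9/8·(x - 2) - 5/4·(x - 2)² + 7/72·(x - 2)³.
With (x - 2) = 3/4: p(11/4) = 3325/512.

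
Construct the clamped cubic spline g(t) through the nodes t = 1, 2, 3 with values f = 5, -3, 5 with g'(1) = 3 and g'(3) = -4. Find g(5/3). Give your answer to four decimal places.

Write M_i for g''(x_i). With h_i = 1, 1 and divided differences Δ_i = -8, 8, the continuity of g' gives the tridiagonal system
  1·M_0 + 4·M_1 + 1·M_2 = 6(Δ_1 - Δ_0) = 96
Clamped end conditions give two more equations: 2h_0·M_0 + h_0·M_1 = 6(Δ_0 - g'(1)) = -66 and h_1·M_1 + 2h_1·M_2 = 6(g'(3) - Δ_1) = -72.
Hence M_0 = -121/2, M_1 = 55, M_2 = -127/2.
On [1, 2], g(t) = 5 + 3·(t - 1) - 121/4·(t - 1)² + 77/4·(t - 1)³.
With (t - 1) = 2/3: g(5/3) = -20/27.

-0.7407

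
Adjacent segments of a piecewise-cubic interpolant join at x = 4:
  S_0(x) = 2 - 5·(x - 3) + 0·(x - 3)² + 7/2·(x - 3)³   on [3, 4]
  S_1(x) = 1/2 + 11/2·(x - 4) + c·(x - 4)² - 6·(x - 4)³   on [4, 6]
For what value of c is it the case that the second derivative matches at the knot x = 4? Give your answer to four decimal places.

S_0''(x) = 0 + 21·(x - 3), so S_0''(4) = 21. On the right, S_1''(4) = 2c, so c = 21/2.

10.5000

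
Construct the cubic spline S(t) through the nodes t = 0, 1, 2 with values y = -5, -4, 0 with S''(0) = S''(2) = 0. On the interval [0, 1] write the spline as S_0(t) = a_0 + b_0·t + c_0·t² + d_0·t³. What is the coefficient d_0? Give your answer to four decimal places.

Put M_i = S'' at the i-th knot. Here h = (1, 1) and Δ = (1, 4), so the interior equations h_(i-1)·M_(i-1) + 2(h_(i-1)+h_i)·M_i + h_i·M_(i+1) = 6(Δ_i − Δ_(i-1)) read
  1·M_0 + 4·M_1 + 1·M_2 = 6(Δ_1 - Δ_0) = 18
Natural end conditions: M_0 = M_2 = 0.
Solving: M_0 = 0, M_1 = 9/2, M_2 = 0.
On [0, 1], with S_0(t) = a_0 + b_0·t + c_0·t² + d_0·t³: c_0 = M_0/2 = 0, d_0 = (M_1 - M_0)/(6h_0) = 3/4, b_0 = Δ_0 - h_0(2M_0 + M_1)/6 = 1/4.

0.7500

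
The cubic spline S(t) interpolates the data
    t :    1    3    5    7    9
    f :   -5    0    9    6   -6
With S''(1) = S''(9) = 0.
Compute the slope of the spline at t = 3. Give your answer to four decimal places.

4.2679

With M_i denoting the second derivative at x_i, h_i = 2, 2, 2, 2, and Δ_i = (y_(i+1) − y_i)/h_i = 5/2, 9/2, -3/2, -6:
  2·M_0 + 8·M_1 + 2·M_2 = 6(Δ_1 - Δ_0) = 12
  2·M_1 + 8·M_2 + 2·M_3 = 6(Δ_2 - Δ_1) = -36
  2·M_2 + 8·M_3 + 2·M_4 = 6(Δ_3 - Δ_2) = -27
Natural end conditions: M_0 = M_4 = 0.
Forward elimination and back-substitution give M_0 = 0, M_1 = 297/112, M_2 = -129/28, M_3 = -249/112, M_4 = 0.
On [3, 5], S'(t) = b_1 + 2c_1·(t - 3) + 3d_1·(t - 3)² with b_1 = Δ_1 - h_1(2M_1 + M_2)/6 = 239/56, c_1 = M_1/2 = 297/224, d_1 = (M_2 - M_1)/(6h_1) = -271/448. So S'(3) = 239/56.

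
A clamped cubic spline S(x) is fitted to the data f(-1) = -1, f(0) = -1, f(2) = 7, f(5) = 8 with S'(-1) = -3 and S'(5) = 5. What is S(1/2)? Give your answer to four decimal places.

Let M_i = S''(x_i). Step sizes h_i = 1, 2, 3; slopes of the chords Δ_i = (y_(i+1) - y_i)/h_i = 0, 4, 1/3.
  1·M_0 + 6·M_1 + 2·M_2 = 6(Δ_1 - Δ_0) = 24
  2·M_1 + 10·M_2 + 3·M_3 = 6(Δ_2 - Δ_1) = -22
Clamped end conditions give two more equations: 2h_0·M_0 + h_0·M_1 = 6(Δ_0 - S'(-1)) = 18 and h_2·M_2 + 2h_2·M_3 = 6(S'(5) - Δ_2) = 28.
Solving the tridiagonal system: M_0 = 20/3, M_1 = 14/3, M_2 = -16/3, M_3 = 22/3.
On [0, 2], S(x) = -1 + 8/3·x + 7/3·x² - 5/6·x³.
With x = 1/2: S(1/2) = 13/16.

0.8125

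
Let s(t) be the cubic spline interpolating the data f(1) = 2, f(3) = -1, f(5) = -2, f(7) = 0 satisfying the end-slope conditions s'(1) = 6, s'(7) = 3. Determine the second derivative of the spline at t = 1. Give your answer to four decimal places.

With σ_i denoting the second derivative at x_i, h_i = 2, 2, 2, and Δ_i = (y_(i+1) − y_i)/h_i = -3/2, -1/2, 1:
  2·σ_0 + 8·σ_1 + 2·σ_2 = 6(Δ_1 - Δ_0) = 6
  2·σ_1 + 8·σ_2 + 2·σ_3 = 6(Δ_2 - Δ_1) = 9
Clamped end conditions give two more equations: 2h_0·σ_0 + h_0·σ_1 = 6(Δ_0 - s'(1)) = -45 and h_2·σ_2 + 2h_2·σ_3 = 6(s'(7) - Δ_2) = 12.
Forward elimination and back-substitution give σ_0 = -67/5, σ_1 = 43/10, σ_2 = -4/5, σ_3 = 17/5.

-13.4000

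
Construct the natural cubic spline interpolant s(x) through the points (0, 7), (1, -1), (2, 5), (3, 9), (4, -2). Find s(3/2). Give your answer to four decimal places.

Let m_i = s''(x_i). Step sizes h_i = 1, 1, 1, 1; slopes of the chords Δ_i = (y_(i+1) - y_i)/h_i = -8, 6, 4, -11.
  1·m_0 + 4·m_1 + 1·m_2 = 6(Δ_1 - Δ_0) = 84
  1·m_1 + 4·m_2 + 1·m_3 = 6(Δ_2 - Δ_1) = -12
  1·m_2 + 4·m_3 + 1·m_4 = 6(Δ_3 - Δ_2) = -90
Natural end conditions: m_0 = m_4 = 0.
Solving the tridiagonal system: m_0 = 0, m_1 = 87/4, m_2 = -3, m_3 = -87/4, m_4 = 0.
On [1, 2], s(x) = -1 - 3/4·(x - 1) + 87/8·(x - 1)² - 33/8·(x - 1)³.
With (x - 1) = 1/2: s(3/2) = 53/64.

0.8281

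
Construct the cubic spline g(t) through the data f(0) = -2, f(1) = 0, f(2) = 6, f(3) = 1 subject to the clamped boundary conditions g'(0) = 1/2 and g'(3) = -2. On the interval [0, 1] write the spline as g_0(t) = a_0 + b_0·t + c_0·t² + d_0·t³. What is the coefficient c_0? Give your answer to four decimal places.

Write m_i for g''(x_i). With h_i = 1, 1, 1 and divided differences Δ_i = 2, 6, -5, the continuity of g' gives the tridiagonal system
  1·m_0 + 4·m_1 + 1·m_2 = 6(Δ_1 - Δ_0) = 24
  1·m_1 + 4·m_2 + 1·m_3 = 6(Δ_2 - Δ_1) = -66
Clamped end conditions give two more equations: 2h_0·m_0 + h_0·m_1 = 6(Δ_0 - g'(0)) = 9 and h_2·m_2 + 2h_2·m_3 = 6(g'(3) - Δ_2) = 18.
Solving: m_0 = -28/15, m_1 = 191/15, m_2 = -376/15, m_3 = 323/15.
On [0, 1], with g_0(t) = a_0 + b_0·t + c_0·t² + d_0·t³: c_0 = m_0/2 = -14/15, d_0 = (m_1 - m_0)/(6h_0) = 73/30, b_0 = Δ_0 - h_0(2m_0 + m_1)/6 = 1/2.

-0.9333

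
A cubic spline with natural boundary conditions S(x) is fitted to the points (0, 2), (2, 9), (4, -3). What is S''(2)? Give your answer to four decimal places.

-7.1250

With σ_i denoting the second derivative at x_i, h_i = 2, 2, and Δ_i = (y_(i+1) − y_i)/h_i = 7/2, -6:
  2·σ_0 + 8·σ_1 + 2·σ_2 = 6(Δ_1 - Δ_0) = -57
Natural end conditions: σ_0 = σ_2 = 0.
Solving the tridiagonal system: σ_0 = 0, σ_1 = -57/8, σ_2 = 0.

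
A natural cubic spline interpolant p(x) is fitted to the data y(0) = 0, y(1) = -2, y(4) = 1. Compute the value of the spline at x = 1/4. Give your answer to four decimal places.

With M_i denoting the second derivative at x_i, h_i = 1, 3, and Δ_i = (y_(i+1) − y_i)/h_i = -2, 1:
  1·M_0 + 8·M_1 + 3·M_2 = 6(Δ_1 - Δ_0) = 18
Natural end conditions: M_0 = M_2 = 0.
Solving the tridiagonal system: M_0 = 0, M_1 = 9/4, M_2 = 0.
On [0, 1], p(x) = 0 - 19/8·x + 0·x² + 3/8·x³.
With x = 1/4: p(1/4) = -301/512.

-0.5879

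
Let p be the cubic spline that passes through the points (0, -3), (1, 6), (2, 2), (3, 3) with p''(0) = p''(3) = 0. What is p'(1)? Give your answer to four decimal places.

Let σ_i = p''(x_i). Step sizes h_i = 1, 1, 1; slopes of the chords Δ_i = (y_(i+1) - y_i)/h_i = 9, -4, 1.
  1·σ_0 + 4·σ_1 + 1·σ_2 = 6(Δ_1 - Δ_0) = -78
  1·σ_1 + 4·σ_2 + 1·σ_3 = 6(Δ_2 - Δ_1) = 30
Natural end conditions: σ_0 = σ_3 = 0.
Solving: σ_0 = 0, σ_1 = -114/5, σ_2 = 66/5, σ_3 = 0.
On [1, 2], p'(x) = b_1 + 2c_1·(x - 1) + 3d_1·(x - 1)² with b_1 = Δ_1 - h_1(2σ_1 + σ_2)/6 = 7/5, c_1 = σ_1/2 = -57/5, d_1 = (σ_2 - σ_1)/(6h_1) = 6. So p'(1) = 7/5.

1.4000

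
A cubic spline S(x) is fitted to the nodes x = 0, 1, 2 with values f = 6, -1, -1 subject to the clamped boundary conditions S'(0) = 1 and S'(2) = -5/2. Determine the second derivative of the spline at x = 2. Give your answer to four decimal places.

With M_i denoting the second derivative at x_i, h_i = 1, 1, and Δ_i = (y_(i+1) − y_i)/h_i = -7, 0:
  1·M_0 + 4·M_1 + 1·M_2 = 6(Δ_1 - Δ_0) = 42
Clamped end conditions give two more equations: 2h_0·M_0 + h_0·M_1 = 6(Δ_0 - S'(0)) = -48 and h_1·M_1 + 2h_1·M_2 = 6(S'(2) - Δ_1) = -15.
Solving: M_0 = -145/4, M_1 = 49/2, M_2 = -79/4.

-19.7500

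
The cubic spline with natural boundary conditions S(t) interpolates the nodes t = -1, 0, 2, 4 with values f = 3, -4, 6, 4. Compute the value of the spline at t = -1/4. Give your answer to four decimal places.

With σ_i denoting the second derivative at x_i, h_i = 1, 2, 2, and Δ_i = (y_(i+1) − y_i)/h_i = -7, 5, -1:
  1·σ_0 + 6·σ_1 + 2·σ_2 = 6(Δ_1 - Δ_0) = 72
  2·σ_1 + 8·σ_2 + 2·σ_3 = 6(Δ_2 - Δ_1) = -36
Natural end conditions: σ_0 = σ_3 = 0.
Solving: σ_0 = 0, σ_1 = 162/11, σ_2 = -90/11, σ_3 = 0.
On [-1, 0], S(t) = 3 - 104/11·(t + 1) + 0·(t + 1)² + 27/11·(t + 1)³.
With (t + 1) = 3/4: S(-1/4) = -2151/704.

-3.0554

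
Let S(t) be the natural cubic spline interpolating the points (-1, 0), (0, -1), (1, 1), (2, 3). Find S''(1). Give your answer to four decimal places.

-1.2000

Let m_i = S''(x_i). Step sizes h_i = 1, 1, 1; slopes of the chords Δ_i = (y_(i+1) - y_i)/h_i = -1, 2, 2.
  1·m_0 + 4·m_1 + 1·m_2 = 6(Δ_1 - Δ_0) = 18
  1·m_1 + 4·m_2 + 1·m_3 = 6(Δ_2 - Δ_1) = 0
Natural end conditions: m_0 = m_3 = 0.
Hence m_0 = 0, m_1 = 24/5, m_2 = -6/5, m_3 = 0.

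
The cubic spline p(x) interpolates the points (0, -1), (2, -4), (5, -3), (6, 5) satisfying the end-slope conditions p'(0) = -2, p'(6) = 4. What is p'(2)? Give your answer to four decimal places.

-2.1282

With m_i denoting the second derivative at x_i, h_i = 2, 3, 1, and Δ_i = (y_(i+1) − y_i)/h_i = -3/2, 1/3, 8:
  2·m_0 + 10·m_1 + 3·m_2 = 6(Δ_1 - Δ_0) = 11
  3·m_1 + 8·m_2 + 1·m_3 = 6(Δ_2 - Δ_1) = 46
Clamped end conditions give two more equations: 2h_0·m_0 + h_0·m_1 = 6(Δ_0 - p'(0)) = 3 and h_2·m_2 + 2h_2·m_3 = 6(p'(6) - Δ_2) = -24.
Solving: m_0 = 127/78, m_1 = -137/78, m_2 = 329/39, m_3 = -1265/78.
On [2, 5], p'(x) = b_1 + 2c_1·(x - 2) + 3d_1·(x - 2)² with b_1 = Δ_1 - h_1(2m_1 + m_2)/6 = -83/39, c_1 = m_1/2 = -137/156, d_1 = (m_2 - m_1)/(6h_1) = 265/468. So p'(2) = -83/39.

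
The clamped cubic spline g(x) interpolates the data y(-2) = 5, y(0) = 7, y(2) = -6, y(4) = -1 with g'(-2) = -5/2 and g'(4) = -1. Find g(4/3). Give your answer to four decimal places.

Let M_i = g''(x_i). Step sizes h_i = 2, 2, 2; slopes of the chords Δ_i = (y_(i+1) - y_i)/h_i = 1, -13/2, 5/2.
  2·M_0 + 8·M_1 + 2·M_2 = 6(Δ_1 - Δ_0) = -45
  2·M_1 + 8·M_2 + 2·M_3 = 6(Δ_2 - Δ_1) = 54
Clamped end conditions give two more equations: 2h_0·M_0 + h_0·M_1 = 6(Δ_0 - g'(-2)) = 21 and h_2·M_2 + 2h_2·M_3 = 6(g'(4) - Δ_2) = -21.
Solving: M_0 = 11, M_1 = -23/2, M_2 = 25/2, M_3 = -23/2.
On [0, 2], g(x) = 7 - 3·x - 23/4·x² + 2·x³.
With x = 4/3: g(4/3) = -67/27.

-2.4815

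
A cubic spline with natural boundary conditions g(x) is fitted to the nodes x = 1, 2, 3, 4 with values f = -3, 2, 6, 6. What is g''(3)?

-6

Let σ_i = g''(x_i). Step sizes h_i = 1, 1, 1; slopes of the chords Δ_i = (y_(i+1) - y_i)/h_i = 5, 4, 0.
  1·σ_0 + 4·σ_1 + 1·σ_2 = 6(Δ_1 - Δ_0) = -6
  1·σ_1 + 4·σ_2 + 1·σ_3 = 6(Δ_2 - Δ_1) = -24
Natural end conditions: σ_0 = σ_3 = 0.
Hence σ_0 = 0, σ_1 = 0, σ_2 = -6, σ_3 = 0.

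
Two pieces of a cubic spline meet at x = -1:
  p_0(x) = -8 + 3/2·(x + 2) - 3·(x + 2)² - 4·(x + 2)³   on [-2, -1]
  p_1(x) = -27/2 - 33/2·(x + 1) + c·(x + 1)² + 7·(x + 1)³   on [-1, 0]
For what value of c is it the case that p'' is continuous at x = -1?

p_0''(x) = -6 - 24·(x + 2), so p_0''(-1) = -30. On the right, p_1''(-1) = 2c, so c = -15.

-15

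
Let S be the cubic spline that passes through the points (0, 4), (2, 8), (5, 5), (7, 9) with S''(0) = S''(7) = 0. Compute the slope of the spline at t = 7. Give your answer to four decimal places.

2.8571

Put m_i = S'' at the i-th knot. Here h = (2, 3, 2) and Δ = (2, -1, 2), so the interior equations h_(i-1)·m_(i-1) + 2(h_(i-1)+h_i)·m_i + h_i·m_(i+1) = 6(Δ_i − Δ_(i-1)) read
  2·m_0 + 10·m_1 + 3·m_2 = 6(Δ_1 - Δ_0) = -18
  3·m_1 + 10·m_2 + 2·m_3 = 6(Δ_2 - Δ_1) = 18
Natural end conditions: m_0 = m_3 = 0.
Hence m_0 = 0, m_1 = -18/7, m_2 = 18/7, m_3 = 0.
On [5, 7], S'(t) = b_2 + 2c_2·(t - 5) + 3d_2·(t - 5)² with b_2 = Δ_2 - h_2(2m_2 + m_3)/6 = 2/7, c_2 = m_2/2 = 9/7, d_2 = (m_3 - m_2)/(6h_2) = -3/14. So S'(7) = 20/7.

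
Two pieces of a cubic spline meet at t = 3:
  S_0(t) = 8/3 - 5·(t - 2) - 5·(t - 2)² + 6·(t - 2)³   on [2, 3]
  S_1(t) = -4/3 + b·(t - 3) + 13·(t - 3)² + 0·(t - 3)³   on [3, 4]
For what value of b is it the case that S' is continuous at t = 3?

S_0'(t) = -5 - 10·(t - 2) + 18·(t - 2)², so S_0'(3) = 3. On the right, S_1'(3) = b, so b = 3.

3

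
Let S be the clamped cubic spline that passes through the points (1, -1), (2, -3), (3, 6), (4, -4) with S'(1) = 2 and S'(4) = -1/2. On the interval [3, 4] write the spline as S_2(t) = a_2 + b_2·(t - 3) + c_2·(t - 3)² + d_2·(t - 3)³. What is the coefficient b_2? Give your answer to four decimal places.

-1.9333

Put m_i = S'' at the i-th knot. Here h = (1, 1, 1) and Δ = (-2, 9, -10), so the interior equations h_(i-1)·m_(i-1) + 2(h_(i-1)+h_i)·m_i + h_i·m_(i+1) = 6(Δ_i − Δ_(i-1)) read
  1·m_0 + 4·m_1 + 1·m_2 = 6(Δ_1 - Δ_0) = 66
  1·m_1 + 4·m_2 + 1·m_3 = 6(Δ_2 - Δ_1) = -114
Clamped end conditions give two more equations: 2h_0·m_0 + h_0·m_1 = 6(Δ_0 - S'(1)) = -24 and h_2·m_2 + 2h_2·m_3 = 6(S'(4) - Δ_2) = 57.
Solving the tridiagonal system: m_0 = -457/15, m_1 = 554/15, m_2 = -769/15, m_3 = 812/15.
On [3, 4], with S_2(t) = a_2 + b_2·(t - 3) + c_2·(t - 3)² + d_2·(t - 3)³: c_2 = m_2/2 = -769/30, d_2 = (m_3 - m_2)/(6h_2) = 527/30, b_2 = Δ_2 - h_2(2m_2 + m_3)/6 = -29/15.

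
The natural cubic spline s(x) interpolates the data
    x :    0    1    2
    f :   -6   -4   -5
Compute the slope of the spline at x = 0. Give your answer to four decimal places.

2.7500

Let M_i = s''(x_i). Step sizes h_i = 1, 1; slopes of the chords Δ_i = (y_(i+1) - y_i)/h_i = 2, -1.
  1·M_0 + 4·M_1 + 1·M_2 = 6(Δ_1 - Δ_0) = -18
Natural end conditions: M_0 = M_2 = 0.
Solving: M_0 = 0, M_1 = -9/2, M_2 = 0.
On [0, 1], s'(x) = b_0 + 2c_0·x + 3d_0·x² with b_0 = Δ_0 - h_0(2M_0 + M_1)/6 = 11/4, c_0 = M_0/2 = 0, d_0 = (M_1 - M_0)/(6h_0) = -3/4. So s'(0) = 11/4.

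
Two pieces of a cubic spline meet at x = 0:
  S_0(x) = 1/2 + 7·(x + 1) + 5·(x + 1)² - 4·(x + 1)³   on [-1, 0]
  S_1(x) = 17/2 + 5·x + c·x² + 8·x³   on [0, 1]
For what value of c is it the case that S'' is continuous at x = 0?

-7

S_0''(x) = 10 - 24·(x + 1), so S_0''(0) = -14. On the right, S_1''(0) = 2c, so c = -7.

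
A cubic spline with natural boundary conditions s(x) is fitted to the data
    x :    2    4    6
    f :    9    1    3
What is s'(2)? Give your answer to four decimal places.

-5.2500

Put M_i = s'' at the i-th knot. Here h = (2, 2) and Δ = (-4, 1), so the interior equations h_(i-1)·M_(i-1) + 2(h_(i-1)+h_i)·M_i + h_i·M_(i+1) = 6(Δ_i − Δ_(i-1)) read
  2·M_0 + 8·M_1 + 2·M_2 = 6(Δ_1 - Δ_0) = 30
Natural end conditions: M_0 = M_2 = 0.
Hence M_0 = 0, M_1 = 15/4, M_2 = 0.
On [2, 4], s'(x) = b_0 + 2c_0·(x - 2) + 3d_0·(x - 2)² with b_0 = Δ_0 - h_0(2M_0 + M_1)/6 = -21/4, c_0 = M_0/2 = 0, d_0 = (M_1 - M_0)/(6h_0) = 5/16. So s'(2) = -21/4.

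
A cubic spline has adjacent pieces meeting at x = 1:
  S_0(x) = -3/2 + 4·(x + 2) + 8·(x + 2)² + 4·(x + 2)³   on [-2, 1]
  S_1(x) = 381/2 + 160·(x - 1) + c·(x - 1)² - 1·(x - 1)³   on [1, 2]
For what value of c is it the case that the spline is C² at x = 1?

44

S_0''(x) = 16 + 24·(x + 2), so S_0''(1) = 88. On the right, S_1''(1) = 2c, so c = 44.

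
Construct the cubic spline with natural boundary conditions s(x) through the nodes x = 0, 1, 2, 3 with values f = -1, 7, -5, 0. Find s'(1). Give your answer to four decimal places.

With m_i denoting the second derivative at x_i, h_i = 1, 1, 1, and Δ_i = (y_(i+1) − y_i)/h_i = 8, -12, 5:
  1·m_0 + 4·m_1 + 1·m_2 = 6(Δ_1 - Δ_0) = -120
  1·m_1 + 4·m_2 + 1·m_3 = 6(Δ_2 - Δ_1) = 102
Natural end conditions: m_0 = m_3 = 0.
Hence m_0 = 0, m_1 = -194/5, m_2 = 176/5, m_3 = 0.
On [1, 2], s'(x) = b_1 + 2c_1·(x - 1) + 3d_1·(x - 1)² with b_1 = Δ_1 - h_1(2m_1 + m_2)/6 = -74/15, c_1 = m_1/2 = -97/5, d_1 = (m_2 - m_1)/(6h_1) = 37/3. So s'(1) = -74/15.

-4.9333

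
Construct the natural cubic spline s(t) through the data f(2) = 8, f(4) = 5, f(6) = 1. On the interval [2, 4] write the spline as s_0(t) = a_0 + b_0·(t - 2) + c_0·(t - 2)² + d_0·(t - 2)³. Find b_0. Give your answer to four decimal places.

-1.3750

Put σ_i = s'' at the i-th knot. Here h = (2, 2) and Δ = (-3/2, -2), so the interior equations h_(i-1)·σ_(i-1) + 2(h_(i-1)+h_i)·σ_i + h_i·σ_(i+1) = 6(Δ_i − Δ_(i-1)) read
  2·σ_0 + 8·σ_1 + 2·σ_2 = 6(Δ_1 - Δ_0) = -3
Natural end conditions: σ_0 = σ_2 = 0.
Solving: σ_0 = 0, σ_1 = -3/8, σ_2 = 0.
On [2, 4], with s_0(t) = a_0 + b_0·(t - 2) + c_0·(t - 2)² + d_0·(t - 2)³: c_0 = σ_0/2 = 0, d_0 = (σ_1 - σ_0)/(6h_0) = -1/32, b_0 = Δ_0 - h_0(2σ_0 + σ_1)/6 = -11/8.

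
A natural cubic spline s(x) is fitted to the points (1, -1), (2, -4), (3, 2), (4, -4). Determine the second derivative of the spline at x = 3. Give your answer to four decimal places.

Let m_i = s''(x_i). Step sizes h_i = 1, 1, 1; slopes of the chords Δ_i = (y_(i+1) - y_i)/h_i = -3, 6, -6.
  1·m_0 + 4·m_1 + 1·m_2 = 6(Δ_1 - Δ_0) = 54
  1·m_1 + 4·m_2 + 1·m_3 = 6(Δ_2 - Δ_1) = -72
Natural end conditions: m_0 = m_3 = 0.
Forward elimination and back-substitution give m_0 = 0, m_1 = 96/5, m_2 = -114/5, m_3 = 0.

-22.8000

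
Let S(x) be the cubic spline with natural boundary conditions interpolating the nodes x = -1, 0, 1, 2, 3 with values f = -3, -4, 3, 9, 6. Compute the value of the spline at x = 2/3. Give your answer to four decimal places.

0.1376

Write M_i for S''(x_i). With h_i = 1, 1, 1, 1 and divided differences Δ_i = -1, 7, 6, -3, the continuity of S' gives the tridiagonal system
  1·M_0 + 4·M_1 + 1·M_2 = 6(Δ_1 - Δ_0) = 48
  1·M_1 + 4·M_2 + 1·M_3 = 6(Δ_2 - Δ_1) = -6
  1·M_2 + 4·M_3 + 1·M_4 = 6(Δ_3 - Δ_2) = -54
Natural end conditions: M_0 = M_4 = 0.
Forward elimination and back-substitution give M_0 = 0, M_1 = 345/28, M_2 = -9/7, M_3 = -369/28, M_4 = 0.
On [0, 1], S(x) = -4 + 87/28·x + 345/56·x² - 127/56·x³.
With x = 2/3: S(2/3) = 26/189.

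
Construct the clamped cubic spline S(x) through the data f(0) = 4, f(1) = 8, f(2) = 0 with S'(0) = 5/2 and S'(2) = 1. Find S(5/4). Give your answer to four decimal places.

Put M_i = S'' at the i-th knot. Here h = (1, 1) and Δ = (4, -8), so the interior equations h_(i-1)·M_(i-1) + 2(h_(i-1)+h_i)·M_i + h_i·M_(i+1) = 6(Δ_i − Δ_(i-1)) read
  1·M_0 + 4·M_1 + 1·M_2 = 6(Δ_1 - Δ_0) = -72
Clamped end conditions give two more equations: 2h_0·M_0 + h_0·M_1 = 6(Δ_0 - S'(0)) = 9 and h_1·M_1 + 2h_1·M_2 = 6(S'(2) - Δ_1) = 54.
Solving: M_0 = 87/4, M_1 = -69/2, M_2 = 177/4.
On [1, 2], S(x) = 8 - 31/8·(x - 1) - 69/4·(x - 1)² + 105/8·(x - 1)³.
With (x - 1) = 1/4: S(5/4) = 3153/512.

6.1582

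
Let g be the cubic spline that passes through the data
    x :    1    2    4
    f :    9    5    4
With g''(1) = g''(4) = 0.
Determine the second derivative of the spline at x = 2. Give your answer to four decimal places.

Put M_i = g'' at the i-th knot. Here h = (1, 2) and Δ = (-4, -1/2), so the interior equations h_(i-1)·M_(i-1) + 2(h_(i-1)+h_i)·M_i + h_i·M_(i+1) = 6(Δ_i − Δ_(i-1)) read
  1·M_0 + 6·M_1 + 2·M_2 = 6(Δ_1 - Δ_0) = 21
Natural end conditions: M_0 = M_2 = 0.
Hence M_0 = 0, M_1 = 7/2, M_2 = 0.

3.5000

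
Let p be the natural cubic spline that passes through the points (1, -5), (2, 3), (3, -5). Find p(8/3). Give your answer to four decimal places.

Let M_i = p''(x_i). Step sizes h_i = 1, 1; slopes of the chords Δ_i = (y_(i+1) - y_i)/h_i = 8, -8.
  1·M_0 + 4·M_1 + 1·M_2 = 6(Δ_1 - Δ_0) = -96
Natural end conditions: M_0 = M_2 = 0.
Solving the tridiagonal system: M_0 = 0, M_1 = -24, M_2 = 0.
On [2, 3], p(t) = 3 + 0·(t - 2) - 12·(t - 2)² + 4·(t - 2)³.
With (t - 2) = 2/3: p(8/3) = -31/27.

-1.1481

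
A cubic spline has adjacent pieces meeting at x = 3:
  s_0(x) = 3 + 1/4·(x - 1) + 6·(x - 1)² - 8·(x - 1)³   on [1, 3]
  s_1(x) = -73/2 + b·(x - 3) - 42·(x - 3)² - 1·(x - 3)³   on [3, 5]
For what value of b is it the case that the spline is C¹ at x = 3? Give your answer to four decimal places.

-71.7500

s_0'(x) = 1/4 + 12·(x - 1) - 24·(x - 1)², so s_0'(3) = -287/4. On the right, s_1'(3) = b, so b = -287/4.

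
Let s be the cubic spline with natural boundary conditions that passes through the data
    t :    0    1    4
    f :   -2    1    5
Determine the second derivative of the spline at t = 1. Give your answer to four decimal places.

-1.2500

Put m_i = s'' at the i-th knot. Here h = (1, 3) and Δ = (3, 4/3), so the interior equations h_(i-1)·m_(i-1) + 2(h_(i-1)+h_i)·m_i + h_i·m_(i+1) = 6(Δ_i − Δ_(i-1)) read
  1·m_0 + 8·m_1 + 3·m_2 = 6(Δ_1 - Δ_0) = -10
Natural end conditions: m_0 = m_2 = 0.
Solving: m_0 = 0, m_1 = -5/4, m_2 = 0.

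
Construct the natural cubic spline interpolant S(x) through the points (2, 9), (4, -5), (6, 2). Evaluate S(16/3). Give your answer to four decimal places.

-1.8889

Put M_i = S'' at the i-th knot. Here h = (2, 2) and Δ = (-7, 7/2), so the interior equations h_(i-1)·M_(i-1) + 2(h_(i-1)+h_i)·M_i + h_i·M_(i+1) = 6(Δ_i − Δ_(i-1)) read
  2·M_0 + 8·M_1 + 2·M_2 = 6(Δ_1 - Δ_0) = 63
Natural end conditions: M_0 = M_2 = 0.
Solving: M_0 = 0, M_1 = 63/8, M_2 = 0.
On [4, 6], S(x) = -5 - 7/4·(x - 4) + 63/16·(x - 4)² - 21/32·(x - 4)³.
With (x - 4) = 4/3: S(16/3) = -17/9.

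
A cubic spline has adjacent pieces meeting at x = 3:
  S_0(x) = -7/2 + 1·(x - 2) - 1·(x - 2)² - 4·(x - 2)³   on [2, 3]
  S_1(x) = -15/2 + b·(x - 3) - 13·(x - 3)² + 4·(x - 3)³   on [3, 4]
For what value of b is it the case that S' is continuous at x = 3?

-13

S_0'(x) = 1 - 2·(x - 2) - 12·(x - 2)², so S_0'(3) = -13. On the right, S_1'(3) = b, so b = -13.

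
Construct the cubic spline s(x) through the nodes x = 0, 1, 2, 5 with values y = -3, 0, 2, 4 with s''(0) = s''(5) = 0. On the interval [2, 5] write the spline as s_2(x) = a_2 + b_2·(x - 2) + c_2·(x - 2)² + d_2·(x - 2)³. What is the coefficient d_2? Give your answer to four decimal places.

With M_i denoting the second derivative at x_i, h_i = 1, 1, 3, and Δ_i = (y_(i+1) − y_i)/h_i = 3, 2, 2/3:
  1·M_0 + 4·M_1 + 1·M_2 = 6(Δ_1 - Δ_0) = -6
  1·M_1 + 8·M_2 + 3·M_3 = 6(Δ_2 - Δ_1) = -8
Natural end conditions: M_0 = M_3 = 0.
Forward elimination and back-substitution give M_0 = 0, M_1 = -40/31, M_2 = -26/31, M_3 = 0.
On [2, 5], with s_2(x) = a_2 + b_2·(x - 2) + c_2·(x - 2)² + d_2·(x - 2)³: c_2 = M_2/2 = -13/31, d_2 = (M_3 - M_2)/(6h_2) = 13/279, b_2 = Δ_2 - h_2(2M_2 + M_3)/6 = 140/93.

0.0466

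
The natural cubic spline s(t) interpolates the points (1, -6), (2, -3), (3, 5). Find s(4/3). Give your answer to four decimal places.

With M_i denoting the second derivative at x_i, h_i = 1, 1, and Δ_i = (y_(i+1) − y_i)/h_i = 3, 8:
  1·M_0 + 4·M_1 + 1·M_2 = 6(Δ_1 - Δ_0) = 30
Natural end conditions: M_0 = M_2 = 0.
Solving the tridiagonal system: M_0 = 0, M_1 = 15/2, M_2 = 0.
On [1, 2], s(t) = -6 + 7/4·(t - 1) + 0·(t - 1)² + 5/4·(t - 1)³.
With (t - 1) = 1/3: s(4/3) = -145/27.

-5.3704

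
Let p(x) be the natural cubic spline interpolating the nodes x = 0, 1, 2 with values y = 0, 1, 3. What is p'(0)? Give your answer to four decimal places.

0.7500

Let M_i = p''(x_i). Step sizes h_i = 1, 1; slopes of the chords Δ_i = (y_(i+1) - y_i)/h_i = 1, 2.
  1·M_0 + 4·M_1 + 1·M_2 = 6(Δ_1 - Δ_0) = 6
Natural end conditions: M_0 = M_2 = 0.
Hence M_0 = 0, M_1 = 3/2, M_2 = 0.
On [0, 1], p'(x) = b_0 + 2c_0·x + 3d_0·x² with b_0 = Δ_0 - h_0(2M_0 + M_1)/6 = 3/4, c_0 = M_0/2 = 0, d_0 = (M_1 - M_0)/(6h_0) = 1/4. So p'(0) = 3/4.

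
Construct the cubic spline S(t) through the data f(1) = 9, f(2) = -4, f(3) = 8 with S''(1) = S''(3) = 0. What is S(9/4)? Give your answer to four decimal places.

Let M_i = S''(x_i). Step sizes h_i = 1, 1; slopes of the chords Δ_i = (y_(i+1) - y_i)/h_i = -13, 12.
  1·M_0 + 4·M_1 + 1·M_2 = 6(Δ_1 - Δ_0) = 150
Natural end conditions: M_0 = M_2 = 0.
Hence M_0 = 0, M_1 = 75/2, M_2 = 0.
On [2, 3], S(t) = -4 - 1/2·(t - 2) + 75/4·(t - 2)² - 25/4·(t - 2)³.
With (t - 2) = 1/4: S(9/4) = -781/256.

-3.0508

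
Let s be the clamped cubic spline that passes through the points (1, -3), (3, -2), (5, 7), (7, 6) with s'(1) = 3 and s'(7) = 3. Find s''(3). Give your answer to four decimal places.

Write m_i for s''(x_i). With h_i = 2, 2, 2 and divided differences Δ_i = 1/2, 9/2, -1/2, the continuity of s' gives the tridiagonal system
  2·m_0 + 8·m_1 + 2·m_2 = 6(Δ_1 - Δ_0) = 24
  2·m_1 + 8·m_2 + 2·m_3 = 6(Δ_2 - Δ_1) = -30
Clamped end conditions give two more equations: 2h_0·m_0 + h_0·m_1 = 6(Δ_0 - s'(1)) = -15 and h_2·m_2 + 2h_2·m_3 = 6(s'(7) - Δ_2) = 21.
Forward elimination and back-substitution give m_0 = -71/10, m_1 = 67/10, m_2 = -77/10, m_3 = 91/10.

6.7000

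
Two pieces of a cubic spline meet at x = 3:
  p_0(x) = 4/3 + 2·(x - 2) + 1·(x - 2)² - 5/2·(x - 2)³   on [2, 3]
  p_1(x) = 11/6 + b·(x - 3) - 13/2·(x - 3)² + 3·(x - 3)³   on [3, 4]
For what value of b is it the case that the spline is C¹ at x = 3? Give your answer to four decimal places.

p_0'(x) = 2 + 2·(x - 2) - 15/2·(x - 2)², so p_0'(3) = -7/2. On the right, p_1'(3) = b, so b = -7/2.

-3.5000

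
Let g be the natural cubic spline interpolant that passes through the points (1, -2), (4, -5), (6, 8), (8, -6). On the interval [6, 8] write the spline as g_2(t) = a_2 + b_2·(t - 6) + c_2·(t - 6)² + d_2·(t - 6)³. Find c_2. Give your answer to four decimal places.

Let σ_i = g''(x_i). Step sizes h_i = 3, 2, 2; slopes of the chords Δ_i = (y_(i+1) - y_i)/h_i = -1, 13/2, -7.
  3·σ_0 + 10·σ_1 + 2·σ_2 = 6(Δ_1 - Δ_0) = 45
  2·σ_1 + 8·σ_2 + 2·σ_3 = 6(Δ_2 - Δ_1) = -81
Natural end conditions: σ_0 = σ_3 = 0.
Solving the tridiagonal system: σ_0 = 0, σ_1 = 261/38, σ_2 = -225/19, σ_3 = 0.
On [6, 8], with g_2(t) = a_2 + b_2·(t - 6) + c_2·(t - 6)² + d_2·(t - 6)³: c_2 = σ_2/2 = -225/38, d_2 = (σ_3 - σ_2)/(6h_2) = 75/76, b_2 = Δ_2 - h_2(2σ_2 + σ_3)/6 = 17/19.

-5.9211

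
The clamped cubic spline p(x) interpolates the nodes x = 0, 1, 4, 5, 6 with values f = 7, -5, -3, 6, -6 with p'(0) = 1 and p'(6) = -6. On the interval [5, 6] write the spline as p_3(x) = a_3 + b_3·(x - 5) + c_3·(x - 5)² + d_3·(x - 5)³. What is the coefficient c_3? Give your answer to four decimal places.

-21.5614

Write M_i for p''(x_i). With h_i = 1, 3, 1, 1 and divided differences Δ_i = -12, 2/3, 9, -12, the continuity of p' gives the tridiagonal system
  1·M_0 + 8·M_1 + 3·M_2 = 6(Δ_1 - Δ_0) = 76
  3·M_1 + 8·M_2 + 1·M_3 = 6(Δ_2 - Δ_1) = 50
  1·M_2 + 4·M_3 + 1·M_4 = 6(Δ_3 - Δ_2) = -126
Clamped end conditions give two more equations: 2h_0·M_0 + h_0·M_1 = 6(Δ_0 - p'(0)) = -78 and h_3·M_3 + 2h_3·M_4 = 6(p'(6) - Δ_3) = 36.
Solving: M_0 = -2581/57, M_1 = 716/57, M_2 = 395/57, M_3 = -2458/57, M_4 = 2255/57.
On [5, 6], with p_3(x) = a_3 + b_3·(x - 5) + c_3·(x - 5)² + d_3·(x - 5)³: c_3 = M_3/2 = -1229/57, d_3 = (M_4 - M_3)/(6h_3) = 1571/114, b_3 = Δ_3 - h_3(2M_3 + M_4)/6 = -481/114.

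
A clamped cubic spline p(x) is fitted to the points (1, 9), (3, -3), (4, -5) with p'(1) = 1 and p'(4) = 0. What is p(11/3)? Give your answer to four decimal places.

-4.8642

Put M_i = p'' at the i-th knot. Here h = (2, 1) and Δ = (-6, -2), so the interior equations h_(i-1)·M_(i-1) + 2(h_(i-1)+h_i)·M_i + h_i·M_(i+1) = 6(Δ_i − Δ_(i-1)) read
  2·M_0 + 6·M_1 + 1·M_2 = 6(Δ_1 - Δ_0) = 24
Clamped end conditions give two more equations: 2h_0·M_0 + h_0·M_1 = 6(Δ_0 - p'(1)) = -42 and h_1·M_1 + 2h_1·M_2 = 6(p'(4) - Δ_1) = 12.
Solving: M_0 = -89/6, M_1 = 26/3, M_2 = 5/3.
On [3, 4], p(x) = -3 - 31/6·(x - 3) + 13/3·(x - 3)² - 7/6·(x - 3)³.
With (x - 3) = 2/3: p(11/3) = -394/81.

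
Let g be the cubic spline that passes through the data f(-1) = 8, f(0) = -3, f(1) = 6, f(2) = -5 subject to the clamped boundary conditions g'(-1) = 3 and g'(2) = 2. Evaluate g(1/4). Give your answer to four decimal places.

Write M_i for g''(x_i). With h_i = 1, 1, 1 and divided differences Δ_i = -11, 9, -11, the continuity of g' gives the tridiagonal system
  1·M_0 + 4·M_1 + 1·M_2 = 6(Δ_1 - Δ_0) = 120
  1·M_1 + 4·M_2 + 1·M_3 = 6(Δ_2 - Δ_1) = -120
Clamped end conditions give two more equations: 2h_0·M_0 + h_0·M_1 = 6(Δ_0 - g'(-1)) = -84 and h_2·M_2 + 2h_2·M_3 = 6(g'(2) - Δ_2) = 78.
Hence M_0 = -1114/15, M_1 = 968/15, M_2 = -958/15, M_3 = 1064/15.
On [0, 1], g(x) = -3 - 28/15·x + 484/15·x² - 107/5·x³.
With x = 1/4: g(1/4) = -571/320.

-1.7844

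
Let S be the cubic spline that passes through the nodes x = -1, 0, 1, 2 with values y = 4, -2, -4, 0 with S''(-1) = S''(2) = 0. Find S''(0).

4

Let m_i = S''(x_i). Step sizes h_i = 1, 1, 1; slopes of the chords Δ_i = (y_(i+1) - y_i)/h_i = -6, -2, 4.
  1·m_0 + 4·m_1 + 1·m_2 = 6(Δ_1 - Δ_0) = 24
  1·m_1 + 4·m_2 + 1·m_3 = 6(Δ_2 - Δ_1) = 36
Natural end conditions: m_0 = m_3 = 0.
Forward elimination and back-substitution give m_0 = 0, m_1 = 4, m_2 = 8, m_3 = 0.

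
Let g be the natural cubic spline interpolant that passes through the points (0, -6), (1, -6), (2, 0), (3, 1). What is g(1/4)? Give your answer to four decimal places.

Let σ_i = g''(x_i). Step sizes h_i = 1, 1, 1; slopes of the chords Δ_i = (y_(i+1) - y_i)/h_i = 0, 6, 1.
  1·σ_0 + 4·σ_1 + 1·σ_2 = 6(Δ_1 - Δ_0) = 36
  1·σ_1 + 4·σ_2 + 1·σ_3 = 6(Δ_2 - Δ_1) = -30
Natural end conditions: σ_0 = σ_3 = 0.
Hence σ_0 = 0, σ_1 = 58/5, σ_2 = -52/5, σ_3 = 0.
On [0, 1], g(t) = -6 - 29/15·t + 0·t² + 29/15·t³.
With t = 1/4: g(1/4) = -413/64.

-6.4531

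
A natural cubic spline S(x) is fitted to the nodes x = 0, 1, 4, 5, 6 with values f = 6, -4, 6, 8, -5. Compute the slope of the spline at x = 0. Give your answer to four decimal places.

With M_i denoting the second derivative at x_i, h_i = 1, 3, 1, 1, and Δ_i = (y_(i+1) − y_i)/h_i = -10, 10/3, 2, -13:
  1·M_0 + 8·M_1 + 3·M_2 = 6(Δ_1 - Δ_0) = 80
  3·M_1 + 8·M_2 + 1·M_3 = 6(Δ_2 - Δ_1) = -8
  1·M_2 + 4·M_3 + 1·M_4 = 6(Δ_3 - Δ_2) = -90
Natural end conditions: M_0 = M_4 = 0.
Solving: M_0 = 0, M_1 = 1153/106, M_2 = -124/53, M_3 = -2323/106, M_4 = 0.
On [0, 1], S'(x) = b_0 + 2c_0·x + 3d_0·x² with b_0 = Δ_0 - h_0(2M_0 + M_1)/6 = -7513/636, c_0 = M_0/2 = 0, d_0 = (M_1 - M_0)/(6h_0) = 1153/636. So S'(0) = -7513/636.

-11.8129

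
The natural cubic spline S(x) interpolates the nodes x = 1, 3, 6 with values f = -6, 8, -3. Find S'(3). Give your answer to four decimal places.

2.7333

With M_i denoting the second derivative at x_i, h_i = 2, 3, and Δ_i = (y_(i+1) − y_i)/h_i = 7, -11/3:
  2·M_0 + 10·M_1 + 3·M_2 = 6(Δ_1 - Δ_0) = -64
Natural end conditions: M_0 = M_2 = 0.
Solving the tridiagonal system: M_0 = 0, M_1 = -32/5, M_2 = 0.
On [3, 6], S'(x) = b_1 + 2c_1·(x - 3) + 3d_1·(x - 3)² with b_1 = Δ_1 - h_1(2M_1 + M_2)/6 = 41/15, c_1 = M_1/2 = -16/5, d_1 = (M_2 - M_1)/(6h_1) = 16/45. So S'(3) = 41/15.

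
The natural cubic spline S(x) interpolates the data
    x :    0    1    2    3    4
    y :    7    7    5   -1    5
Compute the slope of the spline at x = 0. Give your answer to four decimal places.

Write m_i for S''(x_i). With h_i = 1, 1, 1, 1 and divided differences Δ_i = 0, -2, -6, 6, the continuity of S' gives the tridiagonal system
  1·m_0 + 4·m_1 + 1·m_2 = 6(Δ_1 - Δ_0) = -12
  1·m_1 + 4·m_2 + 1·m_3 = 6(Δ_2 - Δ_1) = -24
  1·m_2 + 4·m_3 + 1·m_4 = 6(Δ_3 - Δ_2) = 72
Natural end conditions: m_0 = m_4 = 0.
Solving: m_0 = 0, m_1 = -3/14, m_2 = -78/7, m_3 = 291/14, m_4 = 0.
On [0, 1], S'(x) = b_0 + 2c_0·x + 3d_0·x² with b_0 = Δ_0 - h_0(2m_0 + m_1)/6 = 1/28, c_0 = m_0/2 = 0, d_0 = (m_1 - m_0)/(6h_0) = -1/28. So S'(0) = 1/28.

0.0357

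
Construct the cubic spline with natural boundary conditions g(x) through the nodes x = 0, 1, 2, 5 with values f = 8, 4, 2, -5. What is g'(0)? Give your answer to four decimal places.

-4.5269

Write m_i for g''(x_i). With h_i = 1, 1, 3 and divided differences Δ_i = -4, -2, -7/3, the continuity of g' gives the tridiagonal system
  1·m_0 + 4·m_1 + 1·m_2 = 6(Δ_1 - Δ_0) = 12
  1·m_1 + 8·m_2 + 3·m_3 = 6(Δ_2 - Δ_1) = -2
Natural end conditions: m_0 = m_3 = 0.
Forward elimination and back-substitution give m_0 = 0, m_1 = 98/31, m_2 = -20/31, m_3 = 0.
On [0, 1], g'(x) = b_0 + 2c_0·x + 3d_0·x² with b_0 = Δ_0 - h_0(2m_0 + m_1)/6 = -421/93, c_0 = m_0/2 = 0, d_0 = (m_1 - m_0)/(6h_0) = 49/93. So g'(0) = -421/93.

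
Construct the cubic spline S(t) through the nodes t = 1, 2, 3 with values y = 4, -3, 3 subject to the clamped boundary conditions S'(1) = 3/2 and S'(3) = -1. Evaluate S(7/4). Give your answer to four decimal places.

-1.7129

Let σ_i = S''(x_i). Step sizes h_i = 1, 1; slopes of the chords Δ_i = (y_(i+1) - y_i)/h_i = -7, 6.
  1·σ_0 + 4·σ_1 + 1·σ_2 = 6(Δ_1 - Δ_0) = 78
Clamped end conditions give two more equations: 2h_0·σ_0 + h_0·σ_1 = 6(Δ_0 - S'(1)) = -51 and h_1·σ_1 + 2h_1·σ_2 = 6(S'(3) - Δ_1) = -42.
Solving the tridiagonal system: σ_0 = -185/4, σ_1 = 83/2, σ_2 = -167/4.
On [1, 2], S(t) = 4 + 3/2·(t - 1) - 185/8·(t - 1)² + 117/8·(t - 1)³.
With (t - 1) = 3/4: S(7/4) = -877/512.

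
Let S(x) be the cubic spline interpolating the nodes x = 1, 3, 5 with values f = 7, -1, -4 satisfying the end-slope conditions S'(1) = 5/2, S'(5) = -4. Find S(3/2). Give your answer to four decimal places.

Put σ_i = S'' at the i-th knot. Here h = (2, 2) and Δ = (-4, -3/2), so the interior equations h_(i-1)·σ_(i-1) + 2(h_(i-1)+h_i)·σ_i + h_i·σ_(i+1) = 6(Δ_i − Δ_(i-1)) read
  2·σ_0 + 8·σ_1 + 2·σ_2 = 6(Δ_1 - Δ_0) = 15
Clamped end conditions give two more equations: 2h_0·σ_0 + h_0·σ_1 = 6(Δ_0 - S'(1)) = -39 and h_1·σ_1 + 2h_1·σ_2 = 6(S'(5) - Δ_1) = -15.
Forward elimination and back-substitution give σ_0 = -53/4, σ_1 = 7, σ_2 = -29/4.
On [1, 3], S(x) = 7 + 5/2·(x - 1) - 53/8·(x - 1)² + 27/16·(x - 1)³.
With (x - 1) = 1/2: S(3/2) = 871/128.

6.8047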